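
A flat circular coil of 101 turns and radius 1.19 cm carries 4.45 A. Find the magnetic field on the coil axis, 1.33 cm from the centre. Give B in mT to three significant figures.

For an N-turn flat coil, B = Nμ₀IR²/[2(R²+z²)^(3/2)] with R = 0.0119 m, z = 0.0133 m.
B = 101 × 6.97×10⁻⁵ T = 7.04×10⁻³ T.

B ≈ 7.04 mT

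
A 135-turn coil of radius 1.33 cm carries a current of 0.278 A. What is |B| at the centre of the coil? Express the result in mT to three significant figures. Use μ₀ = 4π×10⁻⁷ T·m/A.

B ≈ 1.77 mT

For an N-turn flat coil, B = Nμ₀I/(2R) with R = 0.0133 m.
B = 135 × 1.31×10⁻⁵ T = 1.77×10⁻³ T.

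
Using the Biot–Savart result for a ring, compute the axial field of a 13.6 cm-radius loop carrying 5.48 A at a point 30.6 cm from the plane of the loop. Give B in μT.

On the axis of a circular loop, B = μ₀IR² / [2(R²+z²)^(3/2)].
R² + z² = (0.136)² + (0.306)² = 0.1121 m², and (R²+z²)^(3/2) = 3.75×10⁻² m³.
B = (4π×10⁻⁷ × 5.48 × 0.0185) / (2 × 3.75×10⁻²) = 1.70×10⁻⁶ T.

B ≈ 1.70 μT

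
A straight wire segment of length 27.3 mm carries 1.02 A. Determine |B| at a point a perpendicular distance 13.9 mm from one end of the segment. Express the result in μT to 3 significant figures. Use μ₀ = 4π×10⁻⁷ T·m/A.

B ≈ 6.54 μT

For a finite straight segment, B = (μ₀I/4πd)(sinθ₁ + sinθ₂), where θ₁, θ₂ are the angles from the perpendicular to each end.
The perpendicular foot is at one end, so the two end-offsets along the wire are 0 and L = 0.0273 m.
sinθ₁ = 0/√(0²+0.0139²) = 0.0000; sinθ₂ = 0.0273/√(0.0273²+0.0139²) = 0.8911.
B = (4π×10⁻⁷ × 1.02) / (4π × 0.0139) × (0.0000 + 0.8911) = 6.54×10⁻⁶ T.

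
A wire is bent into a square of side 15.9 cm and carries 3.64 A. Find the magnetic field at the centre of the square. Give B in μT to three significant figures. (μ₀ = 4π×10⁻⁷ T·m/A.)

Each side is a finite straight segment at perpendicular distance d = a/(2 tan(π/4)) = 0.0795 m from the centre, with end-angles ±π/4.
One side contributes B₁ = (μ₀I/4πd)·2 sin(π/4) = 6.48×10⁻⁶ T.
All 4 sides add in the same direction: B = 4 × 6.48×10⁻⁶ = 2.59×10⁻⁵ T.

B ≈ 25.9 μT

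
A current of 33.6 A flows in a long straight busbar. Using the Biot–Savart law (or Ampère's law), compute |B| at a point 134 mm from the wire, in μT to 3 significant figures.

For an infinitely long straight wire, B = μ₀I/(2πd).
B = (4π×10⁻⁷ × 33.6) / (2π × 0.134) = 5.01×10⁻⁵ T.

B ≈ 50.1 μT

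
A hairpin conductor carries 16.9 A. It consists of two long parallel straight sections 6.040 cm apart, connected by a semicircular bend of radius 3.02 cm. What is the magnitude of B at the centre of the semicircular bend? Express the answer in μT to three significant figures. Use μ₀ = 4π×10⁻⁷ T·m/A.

The semicircular arc contributes B_arc = μ₀I·π/(4πR) = μ₀I/(4R) = 1.76×10⁻⁴ T.
Each semi-infinite lead is at perpendicular distance R = 0.0302 m from the centre, with the perpendicular foot at its near end, so it contributes μ₀I/(4πR); both point the same way, together 1.12×10⁻⁴ T.
Arc and leads all point the same direction: B = 1.76×10⁻⁴ + 1.12×10⁻⁴ = 2.88×10⁻⁴ T.

B ≈ 288 μT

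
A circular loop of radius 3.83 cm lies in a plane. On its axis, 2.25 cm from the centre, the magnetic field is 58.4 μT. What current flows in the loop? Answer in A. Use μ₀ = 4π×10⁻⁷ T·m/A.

I ≈ 5.55 A

On the axis of a loop, B = μ₀IR²/[2(R²+z²)^(3/2)], so I = 2B(R²+z²)^(3/2)/(μ₀R²).
R² + z² = 0.001467 + 0.0005062 = 0.001973 m²; raised to 3/2 gives 8.76×10⁻⁵ m³.
I = 2 × 5.84×10⁻⁵ × 8.76×10⁻⁵ / (1.26×10⁻⁶ × 0.001467) = 5.55 A.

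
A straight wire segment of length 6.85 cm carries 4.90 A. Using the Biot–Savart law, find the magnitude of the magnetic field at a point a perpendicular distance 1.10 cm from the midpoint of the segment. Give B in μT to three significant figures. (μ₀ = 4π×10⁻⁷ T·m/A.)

For a finite straight segment, B = (μ₀I/4πd)(sinθ₁ + sinθ₂), where θ₁, θ₂ are the angles from the perpendicular to each end.
The perpendicular from the point meets the wire at its midpoint, so each end is L/2 = 0.03425 m away along the wire.
sinθ₁ = 0.03425/√(0.03425²+0.011²) = 0.9521; sinθ₂ = 0.03425/√(0.03425²+0.011²) = 0.9521.
B = (4π×10⁻⁷ × 4.90) / (4π × 0.011) × (0.9521 + 0.9521) = 8.48×10⁻⁵ T.

B ≈ 84.8 μT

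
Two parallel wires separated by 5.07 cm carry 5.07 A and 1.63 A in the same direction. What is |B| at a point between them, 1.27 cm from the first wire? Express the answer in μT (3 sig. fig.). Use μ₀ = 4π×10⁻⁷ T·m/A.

Each long wire gives B = μ₀I/(2πd). Distances are d₁ = 0.0127 m and d₂ = 0.038 m.
B₁ = 7.98×10⁻⁵ T, B₂ = 8.58×10⁻⁶ T.
Between parallel currents the two contributions point in opposite directions, so they subtract. B = |B₁ − B₂| = |7.98×10⁻⁵ − 8.58×10⁻⁶| = 7.13×10⁻⁵ T.

B ≈ 71.3 μT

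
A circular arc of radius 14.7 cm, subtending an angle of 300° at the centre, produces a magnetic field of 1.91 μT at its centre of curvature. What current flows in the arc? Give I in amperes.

For a circular arc, B = μ₀Iφ/(4πR) with φ in radians; here φ = 5.236 rad.
So I = 4πRB/(μ₀φ) = 4π × 0.147 × 1.91×10⁻⁶ / (4π×10⁻⁷ × 5.236) = 0.536 A.

I ≈ 0.536 A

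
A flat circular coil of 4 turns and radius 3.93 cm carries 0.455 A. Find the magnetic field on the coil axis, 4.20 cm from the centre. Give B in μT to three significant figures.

For an N-turn flat coil, B = Nμ₀IR²/[2(R²+z²)^(3/2)] with R = 0.0393 m, z = 0.042 m.
B = 4 × 2.32×10⁻⁶ T = 9.28×10⁻⁶ T.

B ≈ 9.28 μT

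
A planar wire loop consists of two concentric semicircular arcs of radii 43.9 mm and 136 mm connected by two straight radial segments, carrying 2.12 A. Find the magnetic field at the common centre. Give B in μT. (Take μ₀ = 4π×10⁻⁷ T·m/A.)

B ≈ 10.3 μT

The radial connectors point toward the centre, so dl × r̂ = 0 and they contribute nothing.
Each semicircle gives μ₀I/(4R): inner arc 1.52×10⁻⁵ T, outer arc 4.90×10⁻⁶ T.
The two arcs carry current in opposite angular senses, so their fields oppose: B = |1.52×10⁻⁵ − 4.90×10⁻⁶| = 1.03×10⁻⁵ T.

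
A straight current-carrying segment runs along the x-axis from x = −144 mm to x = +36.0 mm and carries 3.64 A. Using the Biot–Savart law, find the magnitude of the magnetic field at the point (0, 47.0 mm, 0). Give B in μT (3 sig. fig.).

For a finite straight segment, B = (μ₀I/4πd)(sinθ₁ + sinθ₂), where θ₁, θ₂ are the angles from the perpendicular to each end.
The perpendicular distance is d = 0.047 m; the end-offsets along the wire are a = 0.144 m and b = 0.036 m.
sinθ₁ = 0.144/√(0.144²+0.047²) = 0.9506; sinθ₂ = 0.036/√(0.036²+0.047²) = 0.6081.
B = (4π×10⁻⁷ × 3.64) / (4π × 0.047) × (0.9506 + 0.6081) = 1.21×10⁻⁵ T.

B ≈ 12.1 μT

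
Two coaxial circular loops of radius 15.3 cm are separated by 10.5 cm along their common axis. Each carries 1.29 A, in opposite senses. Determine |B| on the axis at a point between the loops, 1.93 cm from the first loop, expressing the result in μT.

B ≈ 1.66 μT

Each loop contributes B = μ₀IR²/[2(R²+z²)^(3/2)] on the axis, with z measured from that loop.
Loop 1 (z = 0.0193 m): B₁ = 5.17×10⁻⁶ T. Loop 2 (z = 0.0857 m): B₂ = 3.52×10⁻⁶ T.
The fields oppose: B = |B₁ − B₂| = 1.66×10⁻⁶ T.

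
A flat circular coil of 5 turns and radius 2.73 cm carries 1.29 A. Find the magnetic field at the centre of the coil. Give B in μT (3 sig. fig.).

For an N-turn flat coil, B = Nμ₀I/(2R) with R = 0.0273 m.
B = 5 × 2.97×10⁻⁵ T = 1.48×10⁻⁴ T.

B ≈ 148 μT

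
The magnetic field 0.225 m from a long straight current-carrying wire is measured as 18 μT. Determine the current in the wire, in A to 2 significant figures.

For a long straight wire B = μ₀I/(2πd), so I = 2πdB/μ₀.
I = 2π × 0.225 × 1.80×10⁻⁵ / (4π×10⁻⁷) = 20.2 A.

I ≈ 20 A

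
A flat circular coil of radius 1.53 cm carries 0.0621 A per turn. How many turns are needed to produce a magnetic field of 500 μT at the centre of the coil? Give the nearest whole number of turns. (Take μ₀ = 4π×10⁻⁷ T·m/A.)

N = 196

For an N-turn coil, B = Nμ₀I/(2R). A single turn gives B₁ = 2.55×10⁻⁶ T with R = 0.0153 m.
N = B/B₁ = 5.00×10⁻⁴ / 2.55×10⁻⁶ = 196.06.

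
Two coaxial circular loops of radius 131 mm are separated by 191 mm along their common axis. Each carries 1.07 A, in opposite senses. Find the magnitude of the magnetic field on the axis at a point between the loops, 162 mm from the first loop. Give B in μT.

Each loop contributes B = μ₀IR²/[2(R²+z²)^(3/2)] on the axis, with z measured from that loop.
Loop 1 (z = 0.162 m): B₁ = 1.28×10⁻⁶ T. Loop 2 (z = 0.029 m): B₂ = 4.78×10⁻⁶ T.
The fields oppose: B = |B₁ − B₂| = 3.50×10⁻⁶ T.

B ≈ 3.50 μT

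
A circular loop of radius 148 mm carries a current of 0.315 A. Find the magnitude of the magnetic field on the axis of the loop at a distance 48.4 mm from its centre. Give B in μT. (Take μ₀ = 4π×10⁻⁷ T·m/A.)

B ≈ 1.15 μT

On the axis of a circular loop, B = μ₀IR² / [2(R²+z²)^(3/2)].
R² + z² = (0.148)² + (0.0484)² = 0.02425 m², and (R²+z²)^(3/2) = 3.78×10⁻³ m³.
B = (4π×10⁻⁷ × 0.315 × 0.0219) / (2 × 3.78×10⁻³) = 1.15×10⁻⁶ T.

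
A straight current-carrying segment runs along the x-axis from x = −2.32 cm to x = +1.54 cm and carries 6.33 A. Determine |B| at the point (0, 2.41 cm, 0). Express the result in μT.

B ≈ 32.4 μT

For a finite straight segment, B = (μ₀I/4πd)(sinθ₁ + sinθ₂), where θ₁, θ₂ are the angles from the perpendicular to each end.
The perpendicular distance is d = 0.0241 m; the end-offsets along the wire are a = 0.0232 m and b = 0.0154 m.
sinθ₁ = 0.0232/√(0.0232²+0.0241²) = 0.6935; sinθ₂ = 0.0154/√(0.0154²+0.0241²) = 0.5385.
B = (4π×10⁻⁷ × 6.33) / (4π × 0.0241) × (0.6935 + 0.5385) = 3.24×10⁻⁵ T.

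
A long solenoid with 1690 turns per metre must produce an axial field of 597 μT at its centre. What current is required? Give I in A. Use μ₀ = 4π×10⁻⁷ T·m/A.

I ≈ 0.281 A

Inside a long solenoid B = μ₀nI with n = 1690 m⁻¹, so I = B/(μ₀n).
I = 5.97×10⁻⁴ / (4π×10⁻⁷ × 1690) = 0.281 A.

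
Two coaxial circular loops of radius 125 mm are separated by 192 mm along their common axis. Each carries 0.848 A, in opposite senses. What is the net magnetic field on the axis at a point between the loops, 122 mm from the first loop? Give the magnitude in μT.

Each loop contributes B = μ₀IR²/[2(R²+z²)^(3/2)] on the axis, with z measured from that loop.
Loop 1 (z = 0.122 m): B₁ = 1.56×10⁻⁶ T. Loop 2 (z = 0.07 m): B₂ = 2.83×10⁻⁶ T.
The fields oppose: B = |B₁ − B₂| = 1.27×10⁻⁶ T.

B ≈ 1.27 μT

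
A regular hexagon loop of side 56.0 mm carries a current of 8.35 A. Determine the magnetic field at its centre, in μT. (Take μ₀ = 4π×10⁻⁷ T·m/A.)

Each side is a finite straight segment at perpendicular distance d = a/(2 tan(π/6)) = 0.0485 m from the centre, with end-angles ±π/6.
One side contributes B₁ = (μ₀I/4πd)·2 sin(π/6) = 1.72×10⁻⁵ T.
All 6 sides add in the same direction: B = 6 × 1.72×10⁻⁵ = 1.03×10⁻⁴ T.

B ≈ 103 μT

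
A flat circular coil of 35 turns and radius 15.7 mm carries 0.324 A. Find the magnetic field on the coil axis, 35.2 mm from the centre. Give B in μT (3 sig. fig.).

B ≈ 30.7 μT

For an N-turn flat coil, B = Nμ₀IR²/[2(R²+z²)^(3/2)] with R = 0.0157 m, z = 0.0352 m.
B = 35 × 8.76×10⁻⁷ T = 3.07×10⁻⁵ T.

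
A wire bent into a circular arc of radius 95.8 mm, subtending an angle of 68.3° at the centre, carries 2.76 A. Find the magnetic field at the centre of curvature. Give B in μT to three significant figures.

The Biot–Savart field of a circular arc at its centre is B = μ₀Iφ/(4πR), with φ = 1.192 rad.
B = (4π×10⁻⁷ × 2.76 × 1.192) / (4π × 0.0958) = 3.43×10⁻⁶ T.

B ≈ 3.43 μT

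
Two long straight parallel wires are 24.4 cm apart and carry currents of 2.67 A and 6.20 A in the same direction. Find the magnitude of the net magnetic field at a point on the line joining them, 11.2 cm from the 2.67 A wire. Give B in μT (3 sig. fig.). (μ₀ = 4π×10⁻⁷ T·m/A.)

B ≈ 4.63 μT

Each long wire gives B = μ₀I/(2πd). Distances are d₁ = 0.112 m and d₂ = 0.132 m.
B₁ = 4.77×10⁻⁶ T, B₂ = 9.39×10⁻⁶ T.
Between parallel currents the two contributions point in opposite directions, so they subtract. B = |B₁ − B₂| = |4.77×10⁻⁶ − 9.39×10⁻⁶| = 4.63×10⁻⁶ T.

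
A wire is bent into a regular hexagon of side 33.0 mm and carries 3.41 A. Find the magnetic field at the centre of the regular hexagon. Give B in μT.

Each side is a finite straight segment at perpendicular distance d = a/(2 tan(π/6)) = 0.02858 m from the centre, with end-angles ±π/6.
One side contributes B₁ = (μ₀I/4πd)·2 sin(π/6) = 1.19×10⁻⁵ T.
All 6 sides add in the same direction: B = 6 × 1.19×10⁻⁵ = 7.16×10⁻⁵ T.

B ≈ 71.6 μT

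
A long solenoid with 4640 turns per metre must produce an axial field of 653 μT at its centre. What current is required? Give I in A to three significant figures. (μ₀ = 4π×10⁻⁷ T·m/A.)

I ≈ 0.112 A

Inside a long solenoid B = μ₀nI with n = 4640 m⁻¹, so I = B/(μ₀n).
I = 6.53×10⁻⁴ / (4π×10⁻⁷ × 4640) = 0.112 A.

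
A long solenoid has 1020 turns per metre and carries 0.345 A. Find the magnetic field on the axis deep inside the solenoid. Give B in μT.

Inside a long solenoid, B = μ₀nI with n = 1020 turns/m.
B = 4π×10⁻⁷ × 1020 × 0.345 = 4.42×10⁻⁴ T.

B ≈ 442 μT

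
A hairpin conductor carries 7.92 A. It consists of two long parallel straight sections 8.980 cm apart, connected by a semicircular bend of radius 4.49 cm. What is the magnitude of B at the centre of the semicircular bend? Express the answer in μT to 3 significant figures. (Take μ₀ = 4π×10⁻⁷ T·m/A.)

B ≈ 90.7 μT

The semicircular arc contributes B_arc = μ₀I·π/(4πR) = μ₀I/(4R) = 5.54×10⁻⁵ T.
Each semi-infinite lead is at perpendicular distance R = 0.0449 m from the centre, with the perpendicular foot at its near end, so it contributes μ₀I/(4πR); both point the same way, together 3.53×10⁻⁵ T.
Arc and leads all point the same direction: B = 5.54×10⁻⁵ + 3.53×10⁻⁵ = 9.07×10⁻⁵ T.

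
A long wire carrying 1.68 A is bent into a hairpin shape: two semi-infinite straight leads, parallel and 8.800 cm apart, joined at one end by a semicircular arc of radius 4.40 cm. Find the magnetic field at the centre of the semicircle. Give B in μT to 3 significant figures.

The semicircular arc contributes B_arc = μ₀I·π/(4πR) = μ₀I/(4R) = 1.20×10⁻⁵ T.
Each semi-infinite lead is at perpendicular distance R = 0.044 m from the centre, with the perpendicular foot at its near end, so it contributes μ₀I/(4πR); both point the same way, together 7.64×10⁻⁶ T.
Arc and leads all point the same direction: B = 1.20×10⁻⁵ + 7.64×10⁻⁶ = 1.96×10⁻⁵ T.

B ≈ 19.6 μT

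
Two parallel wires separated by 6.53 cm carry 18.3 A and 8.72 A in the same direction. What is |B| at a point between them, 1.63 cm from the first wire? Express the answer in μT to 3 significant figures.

Each long wire gives B = μ₀I/(2πd). Distances are d₁ = 0.0163 m and d₂ = 0.049 m.
B₁ = 2.25×10⁻⁴ T, B₂ = 3.56×10⁻⁵ T.
Between parallel currents the two contributions point in opposite directions, so they subtract. B = |B₁ − B₂| = |2.25×10⁻⁴ − 3.56×10⁻⁵| = 1.89×10⁻⁴ T.

B ≈ 189 μT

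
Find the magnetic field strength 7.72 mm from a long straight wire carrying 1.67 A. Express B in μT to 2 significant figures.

B ≈ 43 μT

For an infinitely long straight wire, B = μ₀I/(2πd).
B = (4π×10⁻⁷ × 1.67) / (2π × 0.00772) = 4.33×10⁻⁵ T.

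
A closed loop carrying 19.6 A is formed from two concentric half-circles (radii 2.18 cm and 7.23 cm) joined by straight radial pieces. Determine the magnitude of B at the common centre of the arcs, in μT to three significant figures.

B ≈ 197 μT

The radial connectors point toward the centre, so dl × r̂ = 0 and they contribute nothing.
Each semicircle gives μ₀I/(4R): inner arc 2.82×10⁻⁴ T, outer arc 8.52×10⁻⁵ T.
The two arcs carry current in opposite angular senses, so their fields oppose: B = |2.82×10⁻⁴ − 8.52×10⁻⁵| = 1.97×10⁻⁴ T.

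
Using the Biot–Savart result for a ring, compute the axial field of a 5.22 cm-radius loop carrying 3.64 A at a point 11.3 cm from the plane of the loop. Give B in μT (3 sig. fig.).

B ≈ 3.23 μT

On the axis of a circular loop, B = μ₀IR² / [2(R²+z²)^(3/2)].
R² + z² = (0.0522)² + (0.113)² = 0.01549 m², and (R²+z²)^(3/2) = 1.93×10⁻³ m³.
B = (4π×10⁻⁷ × 3.64 × 0.002725) / (2 × 1.93×10⁻³) = 3.23×10⁻⁶ T.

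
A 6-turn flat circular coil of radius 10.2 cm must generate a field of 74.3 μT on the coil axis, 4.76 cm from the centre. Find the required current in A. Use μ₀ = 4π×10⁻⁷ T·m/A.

For an N-turn coil, B = Nμ₀IR²/[2(R²+z²)^(3/2)] with R = 0.102 m, z = 0.0476 m, so I = 2B(R²+z²)^(3/2)/(Nμ₀R²) = 2 × 7.43×10⁻⁵ × 1.43×10⁻³ / (6 × 4π×10⁻⁷ × 0.0104) = 2.70 A.

I ≈ 2.70 A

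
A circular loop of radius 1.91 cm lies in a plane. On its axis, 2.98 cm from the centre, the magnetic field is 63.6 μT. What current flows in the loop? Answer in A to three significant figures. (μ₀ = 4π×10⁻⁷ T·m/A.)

On the axis of a loop, B = μ₀IR²/[2(R²+z²)^(3/2)], so I = 2B(R²+z²)^(3/2)/(μ₀R²).
R² + z² = 0.0003648 + 0.000888 = 0.001253 m²; raised to 3/2 gives 4.43×10⁻⁵ m³.
I = 2 × 6.36×10⁻⁵ × 4.43×10⁻⁵ / (1.26×10⁻⁶ × 0.0003648) = 12.3 A.

I ≈ 12.3 A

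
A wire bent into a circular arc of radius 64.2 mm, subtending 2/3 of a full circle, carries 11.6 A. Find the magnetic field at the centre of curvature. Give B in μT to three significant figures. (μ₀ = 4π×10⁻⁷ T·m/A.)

The Biot–Savart field of a circular arc at its centre is B = μ₀Iφ/(4πR), with φ = 4.189 rad.
B = (4π×10⁻⁷ × 11.6 × 4.189) / (4π × 0.0642) = 7.57×10⁻⁵ T.

B ≈ 75.7 μT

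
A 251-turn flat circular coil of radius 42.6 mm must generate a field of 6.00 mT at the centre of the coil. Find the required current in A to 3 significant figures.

For an N-turn coil, B = Nμ₀I/(2R) with R = 0.0426 m, so I = 2RB/(Nμ₀) = 2 × 0.0426 × 6.00×10⁻³ / (251 × 4π×10⁻⁷) = 1.62 A.

I ≈ 1.62 A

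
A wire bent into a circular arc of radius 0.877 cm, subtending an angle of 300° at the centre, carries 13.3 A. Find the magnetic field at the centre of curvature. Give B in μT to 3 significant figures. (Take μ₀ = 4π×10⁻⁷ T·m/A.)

The Biot–Savart field of a circular arc at its centre is B = μ₀Iφ/(4πR), with φ = 5.236 rad.
B = (4π×10⁻⁷ × 13.3 × 5.236) / (4π × 0.00877) = 7.94×10⁻⁴ T.

B ≈ 794 μT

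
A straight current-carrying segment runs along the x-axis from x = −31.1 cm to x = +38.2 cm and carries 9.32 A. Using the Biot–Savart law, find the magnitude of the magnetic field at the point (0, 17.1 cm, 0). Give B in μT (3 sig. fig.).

For a finite straight segment, B = (μ₀I/4πd)(sinθ₁ + sinθ₂), where θ₁, θ₂ are the angles from the perpendicular to each end.
The perpendicular distance is d = 0.171 m; the end-offsets along the wire are a = 0.311 m and b = 0.382 m.
sinθ₁ = 0.311/√(0.311²+0.171²) = 0.8763; sinθ₂ = 0.382/√(0.382²+0.171²) = 0.9127.
B = (4π×10⁻⁷ × 9.32) / (4π × 0.171) × (0.8763 + 0.9127) = 9.75×10⁻⁶ T.

B ≈ 9.75 μT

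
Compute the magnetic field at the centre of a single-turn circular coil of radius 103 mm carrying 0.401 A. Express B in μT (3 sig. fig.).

B ≈ 2.45 μT

At the centre of a circular loop the Biot–Savart law gives B = μ₀I/(2R).
B = (4π×10⁻⁷ × 0.401) / (2 × 0.103) = 2.45×10⁻⁶ T.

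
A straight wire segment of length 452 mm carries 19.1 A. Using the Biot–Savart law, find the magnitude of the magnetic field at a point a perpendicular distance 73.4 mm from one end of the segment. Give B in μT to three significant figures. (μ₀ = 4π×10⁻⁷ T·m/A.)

For a finite straight segment, B = (μ₀I/4πd)(sinθ₁ + sinθ₂), where θ₁, θ₂ are the angles from the perpendicular to each end.
The perpendicular foot is at one end, so the two end-offsets along the wire are 0 and L = 0.452 m.
sinθ₁ = 0/√(0²+0.0734²) = 0.0000; sinθ₂ = 0.452/√(0.452²+0.0734²) = 0.9871.
B = (4π×10⁻⁷ × 19.1) / (4π × 0.0734) × (0.0000 + 0.9871) = 2.57×10⁻⁵ T.

B ≈ 25.7 μT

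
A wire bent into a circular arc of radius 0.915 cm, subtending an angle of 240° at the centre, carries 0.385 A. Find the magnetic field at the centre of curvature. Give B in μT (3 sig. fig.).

B ≈ 17.6 μT

The Biot–Savart field of a circular arc at its centre is B = μ₀Iφ/(4πR), with φ = 4.189 rad.
B = (4π×10⁻⁷ × 0.385 × 4.189) / (4π × 0.00915) = 1.76×10⁻⁵ T.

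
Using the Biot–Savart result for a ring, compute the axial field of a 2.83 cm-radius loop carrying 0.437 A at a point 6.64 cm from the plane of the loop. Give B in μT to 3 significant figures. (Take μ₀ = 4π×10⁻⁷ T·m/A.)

B ≈ 0.585 μT

On the axis of a circular loop, B = μ₀IR² / [2(R²+z²)^(3/2)].
R² + z² = (0.0283)² + (0.0664)² = 0.00521 m², and (R²+z²)^(3/2) = 3.76×10⁻⁴ m³.
B = (4π×10⁻⁷ × 0.437 × 0.0008009) / (2 × 3.76×10⁻⁴) = 5.85×10⁻⁷ T.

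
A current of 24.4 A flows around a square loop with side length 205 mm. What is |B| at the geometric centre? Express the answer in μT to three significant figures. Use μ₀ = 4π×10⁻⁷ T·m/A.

B ≈ 135 μT

Each side is a finite straight segment at perpendicular distance d = a/(2 tan(π/4)) = 0.1025 m from the centre, with end-angles ±π/4.
One side contributes B₁ = (μ₀I/4πd)·2 sin(π/4) = 3.37×10⁻⁵ T.
All 4 sides add in the same direction: B = 4 × 3.37×10⁻⁵ = 1.35×10⁻⁴ T.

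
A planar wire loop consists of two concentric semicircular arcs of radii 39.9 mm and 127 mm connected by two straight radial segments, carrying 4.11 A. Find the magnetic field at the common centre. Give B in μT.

B ≈ 22.2 μT

The radial connectors point toward the centre, so dl × r̂ = 0 and they contribute nothing.
Each semicircle gives μ₀I/(4R): inner arc 3.24×10⁻⁵ T, outer arc 1.02×10⁻⁵ T.
The two arcs carry current in opposite angular senses, so their fields oppose: B = |3.24×10⁻⁵ − 1.02×10⁻⁵| = 2.22×10⁻⁵ T.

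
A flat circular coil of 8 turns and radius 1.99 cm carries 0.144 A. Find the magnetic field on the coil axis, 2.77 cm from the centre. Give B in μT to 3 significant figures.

For an N-turn flat coil, B = Nμ₀IR²/[2(R²+z²)^(3/2)] with R = 0.0199 m, z = 0.0277 m.
B = 8 × 9.03×10⁻⁷ T = 7.22×10⁻⁶ T.

B ≈ 7.22 μT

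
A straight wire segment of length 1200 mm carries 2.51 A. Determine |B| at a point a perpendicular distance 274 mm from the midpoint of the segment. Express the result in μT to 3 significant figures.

For a finite straight segment, B = (μ₀I/4πd)(sinθ₁ + sinθ₂), where θ₁, θ₂ are the angles from the perpendicular to each end.
The perpendicular from the point meets the wire at its midpoint, so each end is L/2 = 0.6 m away along the wire.
sinθ₁ = 0.6/√(0.6²+0.274²) = 0.9096; sinθ₂ = 0.6/√(0.6²+0.274²) = 0.9096.
B = (4π×10⁻⁷ × 2.51) / (4π × 0.274) × (0.9096 + 0.9096) = 1.67×10⁻⁶ T.

B ≈ 1.67 μT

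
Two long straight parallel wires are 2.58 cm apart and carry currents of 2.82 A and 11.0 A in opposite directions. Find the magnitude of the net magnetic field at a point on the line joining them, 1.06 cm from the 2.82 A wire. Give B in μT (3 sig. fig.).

Each long wire gives B = μ₀I/(2πd). Distances are d₁ = 0.0106 m and d₂ = 0.0152 m.
B₁ = 5.32×10⁻⁵ T, B₂ = 1.45×10⁻⁴ T.
Between antiparallel currents both contributions point the same way, so they add. B = B₁ + B₂ = 5.32×10⁻⁵ + 1.45×10⁻⁴ = 1.98×10⁻⁴ T.

B ≈ 198 μT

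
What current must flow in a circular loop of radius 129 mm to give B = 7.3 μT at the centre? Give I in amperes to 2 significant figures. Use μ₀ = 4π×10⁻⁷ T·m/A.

I ≈ 1.5 A

At the centre of a circular loop B = μ₀I/(2R), so I = 2RB/μ₀.
With R = 0.129 m, I = 2 × 0.129 × 7.30×10⁻⁶ / (4π×10⁻⁷) = 1.50 A.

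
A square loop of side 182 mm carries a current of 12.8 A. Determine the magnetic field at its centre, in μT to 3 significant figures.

B ≈ 79.6 μT

Each side is a finite straight segment at perpendicular distance d = a/(2 tan(π/4)) = 0.091 m from the centre, with end-angles ±π/4.
One side contributes B₁ = (μ₀I/4πd)·2 sin(π/4) = 1.99×10⁻⁵ T.
All 4 sides add in the same direction: B = 4 × 1.99×10⁻⁵ = 7.96×10⁻⁵ T.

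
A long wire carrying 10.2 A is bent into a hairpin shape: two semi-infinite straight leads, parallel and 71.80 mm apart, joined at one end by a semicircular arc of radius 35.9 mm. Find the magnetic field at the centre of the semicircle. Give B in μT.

The semicircular arc contributes B_arc = μ₀I·π/(4πR) = μ₀I/(4R) = 8.93×10⁻⁵ T.
Each semi-infinite lead is at perpendicular distance R = 0.0359 m from the centre, with the perpendicular foot at its near end, so it contributes μ₀I/(4πR); both point the same way, together 5.68×10⁻⁵ T.
Arc and leads all point the same direction: B = 8.93×10⁻⁵ + 5.68×10⁻⁵ = 1.46×10⁻⁴ T.

B ≈ 146 μT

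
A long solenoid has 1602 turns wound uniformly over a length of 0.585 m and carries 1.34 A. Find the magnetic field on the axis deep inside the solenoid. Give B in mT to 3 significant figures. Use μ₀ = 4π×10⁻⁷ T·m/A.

B ≈ 4.61 mT

Inside a long solenoid, B = μ₀nI with n = 2738 turns/m.
B = 4π×10⁻⁷ × 2738 × 1.34 = 4.61×10⁻³ T.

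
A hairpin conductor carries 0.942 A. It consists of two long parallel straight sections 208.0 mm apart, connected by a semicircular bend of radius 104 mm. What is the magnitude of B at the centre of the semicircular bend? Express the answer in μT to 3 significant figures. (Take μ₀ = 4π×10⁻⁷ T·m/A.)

The semicircular arc contributes B_arc = μ₀I·π/(4πR) = μ₀I/(4R) = 2.85×10⁻⁶ T.
Each semi-infinite lead is at perpendicular distance R = 0.104 m from the centre, with the perpendicular foot at its near end, so it contributes μ₀I/(4πR); both point the same way, together 1.81×10⁻⁶ T.
Arc and leads all point the same direction: B = 2.85×10⁻⁶ + 1.81×10⁻⁶ = 4.66×10⁻⁶ T.

B ≈ 4.66 μT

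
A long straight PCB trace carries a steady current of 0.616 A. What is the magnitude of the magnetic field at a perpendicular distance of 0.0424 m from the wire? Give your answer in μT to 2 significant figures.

For an infinitely long straight wire, B = μ₀I/(2πd).
B = (4π×10⁻⁷ × 0.616) / (2π × 0.0424) = 2.91×10⁻⁶ T.

B ≈ 2.9 μT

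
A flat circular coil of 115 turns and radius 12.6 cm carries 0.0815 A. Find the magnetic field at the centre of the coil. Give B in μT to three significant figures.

For an N-turn flat coil, B = Nμ₀I/(2R) with R = 0.126 m.
B = 115 × 4.06×10⁻⁷ T = 4.67×10⁻⁵ T.

B ≈ 46.7 μT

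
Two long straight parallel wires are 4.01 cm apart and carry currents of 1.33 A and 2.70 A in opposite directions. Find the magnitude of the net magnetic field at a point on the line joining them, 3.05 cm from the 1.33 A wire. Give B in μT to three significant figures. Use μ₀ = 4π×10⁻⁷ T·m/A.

B ≈ 65.0 μT

Each long wire gives B = μ₀I/(2πd). Distances are d₁ = 0.0305 m and d₂ = 0.0096 m.
B₁ = 8.72×10⁻⁶ T, B₂ = 5.63×10⁻⁵ T.
Between antiparallel currents both contributions point the same way, so they add. B = B₁ + B₂ = 8.72×10⁻⁶ + 5.63×10⁻⁵ = 6.50×10⁻⁵ T.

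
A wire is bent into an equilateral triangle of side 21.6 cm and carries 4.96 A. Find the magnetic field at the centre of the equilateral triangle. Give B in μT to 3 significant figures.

B ≈ 41.3 μT

Each side is a finite straight segment at perpendicular distance d = a/(2 tan(π/3)) = 0.06235 m from the centre, with end-angles ±π/3.
One side contributes B₁ = (μ₀I/4πd)·2 sin(π/3) = 1.38×10⁻⁵ T.
All 3 sides add in the same direction: B = 3 × 1.38×10⁻⁵ = 4.13×10⁻⁵ T.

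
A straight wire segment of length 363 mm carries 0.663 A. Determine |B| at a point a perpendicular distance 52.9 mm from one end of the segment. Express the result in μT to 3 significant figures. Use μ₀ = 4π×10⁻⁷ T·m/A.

B ≈ 1.24 μT

For a finite straight segment, B = (μ₀I/4πd)(sinθ₁ + sinθ₂), where θ₁, θ₂ are the angles from the perpendicular to each end.
The perpendicular foot is at one end, so the two end-offsets along the wire are 0 and L = 0.363 m.
sinθ₁ = 0/√(0²+0.0529²) = 0.0000; sinθ₂ = 0.363/√(0.363²+0.0529²) = 0.9895.
B = (4π×10⁻⁷ × 0.663) / (4π × 0.0529) × (0.0000 + 0.9895) = 1.24×10⁻⁶ T.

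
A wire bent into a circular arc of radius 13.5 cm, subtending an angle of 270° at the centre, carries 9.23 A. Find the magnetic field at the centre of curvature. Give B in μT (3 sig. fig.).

The Biot–Savart field of a circular arc at its centre is B = μ₀Iφ/(4πR), with φ = 4.712 rad.
B = (4π×10⁻⁷ × 9.23 × 4.712) / (4π × 0.135) = 3.22×10⁻⁵ T.

B ≈ 32.2 μT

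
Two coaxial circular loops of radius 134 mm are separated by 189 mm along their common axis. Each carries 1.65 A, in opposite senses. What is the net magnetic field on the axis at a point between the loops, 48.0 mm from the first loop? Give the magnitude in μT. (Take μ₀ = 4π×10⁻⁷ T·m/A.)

B ≈ 3.93 μT

Each loop contributes B = μ₀IR²/[2(R²+z²)^(3/2)] on the axis, with z measured from that loop.
Loop 1 (z = 0.048 m): B₁ = 6.46×10⁻⁶ T. Loop 2 (z = 0.141 m): B₂ = 2.53×10⁻⁶ T.
The fields oppose: B = |B₁ − B₂| = 3.93×10⁻⁶ T.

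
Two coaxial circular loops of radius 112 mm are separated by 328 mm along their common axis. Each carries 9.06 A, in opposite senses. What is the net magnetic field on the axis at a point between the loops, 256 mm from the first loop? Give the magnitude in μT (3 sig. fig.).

B ≈ 27.0 μT

Each loop contributes B = μ₀IR²/[2(R²+z²)^(3/2)] on the axis, with z measured from that loop.
Loop 1 (z = 0.256 m): B₁ = 3.27×10⁻⁶ T. Loop 2 (z = 0.072 m): B₂ = 3.03×10⁻⁵ T.
The fields oppose: B = |B₁ − B₂| = 2.70×10⁻⁵ T.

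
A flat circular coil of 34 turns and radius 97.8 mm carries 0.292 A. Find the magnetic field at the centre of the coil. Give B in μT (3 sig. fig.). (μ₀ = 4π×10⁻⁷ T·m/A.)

For an N-turn flat coil, B = Nμ₀I/(2R) with R = 0.0978 m.
B = 34 × 1.88×10⁻⁶ T = 6.38×10⁻⁵ T.

B ≈ 63.8 μT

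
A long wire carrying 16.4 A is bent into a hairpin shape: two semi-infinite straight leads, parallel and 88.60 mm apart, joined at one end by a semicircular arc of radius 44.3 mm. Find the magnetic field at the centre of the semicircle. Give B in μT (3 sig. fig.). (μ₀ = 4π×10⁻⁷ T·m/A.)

B ≈ 190 μT

The semicircular arc contributes B_arc = μ₀I·π/(4πR) = μ₀I/(4R) = 1.16×10⁻⁴ T.
Each semi-infinite lead is at perpendicular distance R = 0.0443 m from the centre, with the perpendicular foot at its near end, so it contributes μ₀I/(4πR); both point the same way, together 7.40×10⁻⁵ T.
Arc and leads all point the same direction: B = 1.16×10⁻⁴ + 7.40×10⁻⁵ = 1.90×10⁻⁴ T.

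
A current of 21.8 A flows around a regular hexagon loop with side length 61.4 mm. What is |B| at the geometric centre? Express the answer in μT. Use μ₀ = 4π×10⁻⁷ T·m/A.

B ≈ 246 μT

Each side is a finite straight segment at perpendicular distance d = a/(2 tan(π/6)) = 0.05317 m from the centre, with end-angles ±π/6.
One side contributes B₁ = (μ₀I/4πd)·2 sin(π/6) = 4.10×10⁻⁵ T.
All 6 sides add in the same direction: B = 6 × 4.10×10⁻⁵ = 2.46×10⁻⁴ T.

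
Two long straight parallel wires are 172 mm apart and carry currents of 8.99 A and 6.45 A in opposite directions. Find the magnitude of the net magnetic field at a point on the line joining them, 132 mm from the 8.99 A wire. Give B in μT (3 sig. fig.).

Each long wire gives B = μ₀I/(2πd). Distances are d₁ = 0.132 m and d₂ = 0.04 m.
B₁ = 1.36×10⁻⁵ T, B₂ = 3.22×10⁻⁵ T.
Between antiparallel currents both contributions point the same way, so they add. B = B₁ + B₂ = 1.36×10⁻⁵ + 3.22×10⁻⁵ = 4.59×10⁻⁵ T.

B ≈ 45.9 μT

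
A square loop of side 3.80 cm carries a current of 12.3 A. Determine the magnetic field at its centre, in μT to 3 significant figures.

Each side is a finite straight segment at perpendicular distance d = a/(2 tan(π/4)) = 0.019 m from the centre, with end-angles ±π/4.
One side contributes B₁ = (μ₀I/4πd)·2 sin(π/4) = 9.16×10⁻⁵ T.
All 4 sides add in the same direction: B = 4 × 9.16×10⁻⁵ = 3.66×10⁻⁴ T.

B ≈ 366 μT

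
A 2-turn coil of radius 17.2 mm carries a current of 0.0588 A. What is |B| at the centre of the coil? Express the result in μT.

For an N-turn flat coil, B = Nμ₀I/(2R) with R = 0.0172 m.
B = 2 × 2.15×10⁻⁶ T = 4.30×10⁻⁶ T.

B ≈ 4.30 μT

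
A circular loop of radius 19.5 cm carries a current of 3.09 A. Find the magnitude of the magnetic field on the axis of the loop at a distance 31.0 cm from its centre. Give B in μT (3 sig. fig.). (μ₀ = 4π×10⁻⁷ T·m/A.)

B ≈ 1.50 μT

On the axis of a circular loop, B = μ₀IR² / [2(R²+z²)^(3/2)].
R² + z² = (0.195)² + (0.31)² = 0.1341 m², and (R²+z²)^(3/2) = 4.91×10⁻² m³.
B = (4π×10⁻⁷ × 3.09 × 0.03803) / (2 × 4.91×10⁻²) = 1.50×10⁻⁶ T.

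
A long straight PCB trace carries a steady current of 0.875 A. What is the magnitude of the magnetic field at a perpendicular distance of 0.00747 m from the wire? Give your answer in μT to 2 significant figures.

B ≈ 23 μT

For an infinitely long straight wire, B = μ₀I/(2πd).
B = (4π×10⁻⁷ × 0.875) / (2π × 0.00747) = 2.34×10⁻⁵ T.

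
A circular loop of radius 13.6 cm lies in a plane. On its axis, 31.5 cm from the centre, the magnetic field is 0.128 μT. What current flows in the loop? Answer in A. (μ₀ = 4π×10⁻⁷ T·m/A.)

On the axis of a loop, B = μ₀IR²/[2(R²+z²)^(3/2)], so I = 2B(R²+z²)^(3/2)/(μ₀R²).
R² + z² = 0.0185 + 0.09923 = 0.1177 m²; raised to 3/2 gives 4.04×10⁻² m³.
I = 2 × 1.28×10⁻⁷ × 4.04×10⁻² / (1.26×10⁻⁶ × 0.0185) = 0.445 A.

I ≈ 0.445 A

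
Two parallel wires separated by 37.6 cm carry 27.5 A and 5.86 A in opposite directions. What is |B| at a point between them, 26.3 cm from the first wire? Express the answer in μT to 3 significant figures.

B ≈ 31.3 μT

Each long wire gives B = μ₀I/(2πd). Distances are d₁ = 0.263 m and d₂ = 0.113 m.
B₁ = 2.09×10⁻⁵ T, B₂ = 1.04×10⁻⁵ T.
Between antiparallel currents both contributions point the same way, so they add. B = B₁ + B₂ = 2.09×10⁻⁵ + 1.04×10⁻⁵ = 3.13×10⁻⁵ T.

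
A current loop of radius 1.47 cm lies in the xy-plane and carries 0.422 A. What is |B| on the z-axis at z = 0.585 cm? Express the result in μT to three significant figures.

B ≈ 14.5 μT

On the axis of a circular loop, B = μ₀IR² / [2(R²+z²)^(3/2)].
R² + z² = (0.0147)² + (0.00585)² = 0.0002503 m², and (R²+z²)^(3/2) = 3.96×10⁻⁶ m³.
B = (4π×10⁻⁷ × 0.422 × 0.0002161) / (2 × 3.96×10⁻⁶) = 1.45×10⁻⁵ T.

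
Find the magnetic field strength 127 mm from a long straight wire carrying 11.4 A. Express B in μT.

For an infinitely long straight wire, B = μ₀I/(2πd).
B = (4π×10⁻⁷ × 11.4) / (2π × 0.127) = 1.80×10⁻⁵ T.

B ≈ 18.0 μT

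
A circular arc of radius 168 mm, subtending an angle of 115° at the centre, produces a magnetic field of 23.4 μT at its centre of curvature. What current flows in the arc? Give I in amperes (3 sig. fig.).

I ≈ 19.6 A

For a circular arc, B = μ₀Iφ/(4πR) with φ in radians; here φ = 2.007 rad.
So I = 4πRB/(μ₀φ) = 4π × 0.168 × 2.34×10⁻⁵ / (4π×10⁻⁷ × 2.007) = 19.6 A.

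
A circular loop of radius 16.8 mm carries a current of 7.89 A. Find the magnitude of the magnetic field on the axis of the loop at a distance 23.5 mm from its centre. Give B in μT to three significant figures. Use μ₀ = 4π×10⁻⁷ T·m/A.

B ≈ 58.0 μT

On the axis of a circular loop, B = μ₀IR² / [2(R²+z²)^(3/2)].
R² + z² = (0.0168)² + (0.0235)² = 0.0008345 m², and (R²+z²)^(3/2) = 2.41×10⁻⁵ m³.
B = (4π×10⁻⁷ × 7.89 × 0.0002822) / (2 × 2.41×10⁻⁵) = 5.80×10⁻⁵ T.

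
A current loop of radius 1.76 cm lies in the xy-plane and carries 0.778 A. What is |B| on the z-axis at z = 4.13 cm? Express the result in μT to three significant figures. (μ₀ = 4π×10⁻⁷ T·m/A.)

B ≈ 1.67 μT

On the axis of a circular loop, B = μ₀IR² / [2(R²+z²)^(3/2)].
R² + z² = (0.0176)² + (0.0413)² = 0.002015 m², and (R²+z²)^(3/2) = 9.05×10⁻⁵ m³.
B = (4π×10⁻⁷ × 0.778 × 0.0003098) / (2 × 9.05×10⁻⁵) = 1.67×10⁻⁶ T.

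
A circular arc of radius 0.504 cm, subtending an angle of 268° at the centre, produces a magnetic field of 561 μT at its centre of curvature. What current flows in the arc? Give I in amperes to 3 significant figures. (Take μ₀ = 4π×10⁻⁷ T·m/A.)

For a circular arc, B = μ₀Iφ/(4πR) with φ in radians; here φ = 4.677 rad.
So I = 4πRB/(μ₀φ) = 4π × 0.00504 × 5.61×10⁻⁴ / (4π×10⁻⁷ × 4.677) = 6.04 A.

I ≈ 6.04 A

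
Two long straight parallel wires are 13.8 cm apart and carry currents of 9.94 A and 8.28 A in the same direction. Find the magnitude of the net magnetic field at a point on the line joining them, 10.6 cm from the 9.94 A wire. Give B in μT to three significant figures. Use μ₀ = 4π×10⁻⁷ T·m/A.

Each long wire gives B = μ₀I/(2πd). Distances are d₁ = 0.106 m and d₂ = 0.032 m.
B₁ = 1.88×10⁻⁵ T, B₂ = 5.17×10⁻⁵ T.
Between parallel currents the two contributions point in opposite directions, so they subtract. B = |B₁ − B₂| = |1.88×10⁻⁵ − 5.17×10⁻⁵| = 3.30×10⁻⁵ T.

B ≈ 33.0 μT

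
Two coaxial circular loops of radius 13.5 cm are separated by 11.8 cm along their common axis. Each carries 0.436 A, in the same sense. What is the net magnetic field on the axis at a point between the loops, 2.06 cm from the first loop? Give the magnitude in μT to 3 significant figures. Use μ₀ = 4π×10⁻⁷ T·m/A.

B ≈ 3.04 μT

Each loop contributes B = μ₀IR²/[2(R²+z²)^(3/2)] on the axis, with z measured from that loop.
Loop 1 (z = 0.0206 m): B₁ = 1.96×10⁻⁶ T. Loop 2 (z = 0.0974 m): B₂ = 1.08×10⁻⁶ T.
The fields add: B = B₁ + B₂ = 3.04×10⁻⁶ T.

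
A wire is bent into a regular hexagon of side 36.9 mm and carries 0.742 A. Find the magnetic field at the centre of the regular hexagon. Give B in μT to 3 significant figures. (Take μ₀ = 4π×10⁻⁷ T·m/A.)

Each side is a finite straight segment at perpendicular distance d = a/(2 tan(π/6)) = 0.03196 m from the centre, with end-angles ±π/6.
One side contributes B₁ = (μ₀I/4πd)·2 sin(π/6) = 2.32×10⁻⁶ T.
All 6 sides add in the same direction: B = 6 × 2.32×10⁻⁶ = 1.39×10⁻⁵ T.

B ≈ 13.9 μT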